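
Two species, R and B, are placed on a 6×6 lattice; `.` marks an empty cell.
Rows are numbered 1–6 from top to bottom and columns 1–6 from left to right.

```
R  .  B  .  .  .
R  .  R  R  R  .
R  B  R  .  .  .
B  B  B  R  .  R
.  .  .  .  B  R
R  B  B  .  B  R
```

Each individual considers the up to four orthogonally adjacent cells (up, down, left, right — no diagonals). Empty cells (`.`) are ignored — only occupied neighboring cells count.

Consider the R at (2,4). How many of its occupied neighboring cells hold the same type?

Occupied neighbors of (2,4): (2,3)=R, (2,5)=R.
Same type (R): 2 of 2.

2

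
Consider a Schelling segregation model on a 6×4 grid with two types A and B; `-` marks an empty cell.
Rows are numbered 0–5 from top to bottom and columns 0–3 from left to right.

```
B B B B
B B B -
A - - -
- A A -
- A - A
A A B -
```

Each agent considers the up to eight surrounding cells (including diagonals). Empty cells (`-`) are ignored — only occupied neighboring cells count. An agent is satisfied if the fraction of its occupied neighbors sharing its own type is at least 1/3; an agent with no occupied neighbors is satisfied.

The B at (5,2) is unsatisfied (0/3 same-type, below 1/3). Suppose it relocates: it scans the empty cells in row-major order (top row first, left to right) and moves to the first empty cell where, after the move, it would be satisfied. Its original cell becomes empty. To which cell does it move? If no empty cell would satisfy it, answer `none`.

(1,3)

Vacating (5,2). Empty cells in order:
  (1,3): 3/3 same-type → satisfied — stop here.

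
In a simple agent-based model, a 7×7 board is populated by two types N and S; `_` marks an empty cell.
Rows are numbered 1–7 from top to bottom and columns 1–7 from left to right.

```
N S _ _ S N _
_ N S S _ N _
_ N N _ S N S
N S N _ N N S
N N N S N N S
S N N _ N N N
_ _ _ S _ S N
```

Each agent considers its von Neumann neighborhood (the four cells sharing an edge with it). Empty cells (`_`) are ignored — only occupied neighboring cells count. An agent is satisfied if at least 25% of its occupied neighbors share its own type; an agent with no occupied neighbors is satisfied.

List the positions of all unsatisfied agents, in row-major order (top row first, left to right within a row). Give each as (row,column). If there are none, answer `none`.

(1,1)N 0/1 unhappy
(1,2)S 0/2 unhappy
(1,5)S 0/1 unhappy
(1,6)N 1/2 ok
(2,2)N 1/3 ok
(2,3)S 1/3 ok
(2,4)S 1/1 ok
(2,6)N 2/2 ok
(3,2)N 2/3 ok
(3,3)N 2/3 ok
(3,5)S 0/2 unhappy
(3,6)N 2/4 ok
(3,7)S 1/2 ok
(4,1)N 1/2 ok
(4,2)S 0/4 unhappy
(4,3)N 2/3 ok
(4,5)N 2/3 ok
(4,6)N 3/4 ok
(4,7)S 2/3 ok
(5,1)N 2/3 ok
(5,2)N 3/4 ok
(5,3)N 3/4 ok
(5,4)S 0/2 unhappy
(5,5)N 3/4 ok
(5,6)N 3/4 ok
(5,7)S 1/3 ok
(6,1)S 0/2 unhappy
(6,2)N 2/3 ok
(6,3)N 2/2 ok
(6,5)N 2/2 ok
(6,6)N 3/4 ok
(6,7)N 2/3 ok
(7,4)S 0/0 ok
(7,6)S 0/2 unhappy
(7,7)N 1/2 ok

(1,1), (1,2), (1,5), (3,5), (4,2), (5,4), (6,1), (7,6)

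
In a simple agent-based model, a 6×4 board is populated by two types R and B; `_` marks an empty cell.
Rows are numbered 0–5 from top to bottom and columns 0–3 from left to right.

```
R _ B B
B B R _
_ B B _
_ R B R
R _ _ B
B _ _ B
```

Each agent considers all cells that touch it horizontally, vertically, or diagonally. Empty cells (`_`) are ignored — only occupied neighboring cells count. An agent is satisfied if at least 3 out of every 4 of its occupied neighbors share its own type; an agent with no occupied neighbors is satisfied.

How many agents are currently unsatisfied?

14

(0,0)R 0/2 unhappy
(0,2)B 2/3 unhappy
(0,3)B 1/2 unhappy
(1,0)B 2/3 unhappy
(1,1)B 4/6 unhappy
(1,2)R 0/5 unhappy
(2,1)B 4/6 unhappy
(2,2)B 3/6 unhappy
(3,1)R 1/4 unhappy
(3,2)B 3/5 unhappy
(3,3)R 0/3 unhappy
(4,0)R 1/2 unhappy
(4,3)B 2/3 unhappy
(5,0)B 0/1 unhappy
(5,3)B 1/1 ok
Unsatisfied: (0,0), (0,2), (0,3), (1,0), (1,1), (1,2), (2,1), (2,2), (3,1), (3,2), (3,3), (4,0), (4,3), (5,0) — 14 in total.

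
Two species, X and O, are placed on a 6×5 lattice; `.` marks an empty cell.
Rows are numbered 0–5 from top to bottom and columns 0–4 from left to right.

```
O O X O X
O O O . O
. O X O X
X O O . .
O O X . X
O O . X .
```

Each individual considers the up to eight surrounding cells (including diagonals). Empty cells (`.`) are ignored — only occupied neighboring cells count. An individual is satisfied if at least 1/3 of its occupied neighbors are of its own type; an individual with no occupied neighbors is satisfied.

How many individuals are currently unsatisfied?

6

(0,0)O 3/3 ok
(0,1)O 4/5 ok
(0,2)X 0/4 unhappy
(0,3)O 2/4 ok
(0,4)X 0/2 unhappy
(1,0)O 4/4 ok
(1,1)O 5/7 ok
(1,2)O 5/7 ok
(1,4)O 2/4 ok
(2,1)O 5/7 ok
(2,2)X 0/6 unhappy
(2,3)O 3/5 ok
(2,4)X 0/2 unhappy
(3,0)X 0/4 unhappy
(3,1)O 4/7 ok
(3,2)O 4/6 ok
(4,0)O 4/5 ok
(4,1)O 5/7 ok
(4,2)X 1/5 unhappy
(4,4)X 1/1 ok
(5,0)O 3/3 ok
(5,1)O 3/4 ok
(5,3)X 2/2 ok
Unsatisfied: (0,2), (0,4), (2,2), (2,4), (3,0), (4,2) — 6 in total.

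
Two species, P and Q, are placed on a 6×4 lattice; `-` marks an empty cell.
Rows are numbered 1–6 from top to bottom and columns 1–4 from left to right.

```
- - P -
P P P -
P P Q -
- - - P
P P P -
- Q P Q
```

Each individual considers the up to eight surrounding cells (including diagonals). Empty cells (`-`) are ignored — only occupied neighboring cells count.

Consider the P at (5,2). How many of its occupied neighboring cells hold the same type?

3

Occupied neighbors of (5,2): (5,1)=P, (5,3)=P, (6,2)=Q, (6,3)=P.
Same type (P): 3 of 4.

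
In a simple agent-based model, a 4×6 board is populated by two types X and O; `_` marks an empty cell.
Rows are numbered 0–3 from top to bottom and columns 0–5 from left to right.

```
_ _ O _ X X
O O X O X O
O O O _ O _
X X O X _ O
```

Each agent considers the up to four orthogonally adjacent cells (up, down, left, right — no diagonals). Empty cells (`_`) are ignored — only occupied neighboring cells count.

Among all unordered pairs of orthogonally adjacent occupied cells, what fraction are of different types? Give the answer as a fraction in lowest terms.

4/7

Scan each occupied cell's neighbors to the right and below so each pair is counted once.
Row 0: O(0,2)–X(1,2)≠ X(0,4)–X(0,5)= X(0,4)–X(1,4)= X(0,5)–O(1,5)≠  → 2/4 unlike.
Row 1: O(1,0)–O(1,1)= O(1,0)–O(2,0)= O(1,1)–X(1,2)≠ O(1,1)–O(2,1)= X(1,2)–O(1,3)≠ X(1,2)–O(2,2)≠ O(1,3)–X(1,4)≠ X(1,4)–O(1,5)≠ X(1,4)–O(2,4)≠  → 6/9 unlike.
Row 2: O(2,0)–O(2,1)= O(2,0)–X(3,0)≠ O(2,1)–O(2,2)= O(2,1)–X(3,1)≠ O(2,2)–O(3,2)=  → 2/5 unlike.
Row 3: X(3,0)–X(3,1)= X(3,1)–O(3,2)≠ O(3,2)–X(3,3)≠  → 2/3 unlike.
Total adjacent occupied pairs: 21; unlike-type pairs: 12.
12/21 reduces to 4/7.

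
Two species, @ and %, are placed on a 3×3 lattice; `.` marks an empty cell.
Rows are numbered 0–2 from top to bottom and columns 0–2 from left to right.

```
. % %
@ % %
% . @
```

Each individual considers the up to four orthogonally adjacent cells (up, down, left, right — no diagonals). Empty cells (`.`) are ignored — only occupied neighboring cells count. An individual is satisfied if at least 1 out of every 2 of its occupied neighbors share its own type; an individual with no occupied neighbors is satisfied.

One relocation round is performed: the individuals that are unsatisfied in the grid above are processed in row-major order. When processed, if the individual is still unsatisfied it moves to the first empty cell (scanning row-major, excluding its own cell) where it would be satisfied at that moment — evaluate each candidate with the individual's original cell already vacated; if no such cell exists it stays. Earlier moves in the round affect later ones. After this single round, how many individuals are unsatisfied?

Initially unsatisfied (in order): (1,0), (2,0), (2,2).
  (1,0): no empty cell satisfies it; stays.
  (2,0) → (0,0).
  (2,2) → (2,0).
Resulting grid:
% % %
@ % %
@ . .
Unsatisfied now: (1,0).

1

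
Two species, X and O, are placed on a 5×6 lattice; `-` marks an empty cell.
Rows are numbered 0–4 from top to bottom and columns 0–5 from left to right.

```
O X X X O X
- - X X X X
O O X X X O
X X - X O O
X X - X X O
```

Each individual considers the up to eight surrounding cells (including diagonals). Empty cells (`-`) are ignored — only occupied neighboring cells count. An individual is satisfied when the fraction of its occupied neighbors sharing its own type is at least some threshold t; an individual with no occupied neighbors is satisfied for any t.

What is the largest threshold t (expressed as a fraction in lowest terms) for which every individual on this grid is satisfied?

0/1

(0,0)O 0/1
(0,1)X 2/3
(0,2)X 4/4
(0,3)X 4/5
(0,4)O 0/5
(0,5)X 2/3
(1,2)X 6/7
(1,3)X 7/8
(1,4)X 6/8
(1,5)X 3/5
(2,0)O 1/3
(2,1)O 1/5
(2,2)X 5/6
(2,3)X 6/7
(2,4)X 5/8
(2,5)O 2/5
(3,0)X 3/5
(3,1)X 4/6
(3,3)X 5/6
(3,4)O 3/8
(3,5)O 3/5
(4,0)X 3/3
(4,1)X 3/3
(4,3)X 2/3
(4,4)X 2/5
(4,5)O 2/3
The smallest same-type fraction is 0/1 at (0,0), which reduces to 0/1. Any threshold above that leaves this individual unsatisfied.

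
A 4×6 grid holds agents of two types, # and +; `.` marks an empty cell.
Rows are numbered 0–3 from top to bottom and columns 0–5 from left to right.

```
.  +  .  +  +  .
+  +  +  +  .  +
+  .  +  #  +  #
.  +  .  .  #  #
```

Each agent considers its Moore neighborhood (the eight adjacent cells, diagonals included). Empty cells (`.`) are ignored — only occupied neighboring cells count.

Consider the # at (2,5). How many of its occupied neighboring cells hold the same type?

2

Occupied neighbors of (2,5): (1,5)=+, (2,4)=+, (3,4)=#, (3,5)=#.
Same type (#): 2 of 4.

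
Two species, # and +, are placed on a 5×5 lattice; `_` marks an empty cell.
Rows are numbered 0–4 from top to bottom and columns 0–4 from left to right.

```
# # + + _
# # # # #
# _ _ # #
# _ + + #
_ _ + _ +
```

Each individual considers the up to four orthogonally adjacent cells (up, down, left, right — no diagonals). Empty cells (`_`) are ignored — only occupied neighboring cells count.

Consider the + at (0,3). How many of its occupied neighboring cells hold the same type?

1

Occupied neighbors of (0,3): (1,3)=#, (0,2)=+.
Same type (+): 1 of 2.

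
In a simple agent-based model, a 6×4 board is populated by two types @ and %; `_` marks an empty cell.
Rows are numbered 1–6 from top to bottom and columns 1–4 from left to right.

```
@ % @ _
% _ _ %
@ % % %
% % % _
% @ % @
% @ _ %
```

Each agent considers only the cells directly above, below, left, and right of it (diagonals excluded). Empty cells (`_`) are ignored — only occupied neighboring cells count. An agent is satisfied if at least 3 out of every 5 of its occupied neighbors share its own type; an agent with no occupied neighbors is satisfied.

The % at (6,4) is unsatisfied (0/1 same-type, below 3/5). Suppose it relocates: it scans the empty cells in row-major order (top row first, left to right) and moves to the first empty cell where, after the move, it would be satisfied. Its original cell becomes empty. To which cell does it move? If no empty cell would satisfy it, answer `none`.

(2,2)

Vacating (6,4). Empty cells in order:
  (1,4): 1/2 same-type → still unsatisfied.
  (2,2): 3/3 same-type → satisfied — stop here.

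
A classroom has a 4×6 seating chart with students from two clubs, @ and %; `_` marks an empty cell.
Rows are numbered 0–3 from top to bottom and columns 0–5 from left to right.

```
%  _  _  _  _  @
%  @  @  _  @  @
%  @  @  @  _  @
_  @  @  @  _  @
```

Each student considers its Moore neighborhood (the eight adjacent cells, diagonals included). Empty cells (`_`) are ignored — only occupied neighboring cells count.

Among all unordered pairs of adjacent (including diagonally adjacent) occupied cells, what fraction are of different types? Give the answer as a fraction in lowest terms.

Scan each occupied cell's neighbors to the right and below (and the two forward diagonals) so each pair is counted once.
From row 0: 1 unlike of 4 pairs (running 1/4).
From row 1: 3 unlike of 14 pairs (running 4/18).
From row 2: 2 unlike of 12 pairs (running 6/30).
From row 3: 0 unlike of 2 pairs (running 6/32).
Total adjacent occupied pairs: 32; unlike-type pairs: 6.
6/32 reduces to 3/16.

3/16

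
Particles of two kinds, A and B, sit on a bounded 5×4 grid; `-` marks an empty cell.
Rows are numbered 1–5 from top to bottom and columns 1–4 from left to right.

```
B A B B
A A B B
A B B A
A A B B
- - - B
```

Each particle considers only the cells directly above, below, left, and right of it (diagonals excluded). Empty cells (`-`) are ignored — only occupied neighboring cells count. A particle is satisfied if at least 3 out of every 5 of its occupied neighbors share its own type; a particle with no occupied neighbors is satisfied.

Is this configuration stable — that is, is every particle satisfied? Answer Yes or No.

Row 1: (1,1)B 0/2 not · (1,2)A 1/3 not · (1,3)B 2/3 satisfied · (1,4)B 2/2 satisfied
Row 2: (2,1)A 2/3 satisfied · (2,2)A 2/4 not · (2,3)B 3/4 satisfied · (2,4)B 2/3 satisfied
Row 3: (3,1)A 2/3 satisfied · (3,2)B 1/4 not · (3,3)B 3/4 satisfied · (3,4)A 0/3 not
Row 4: (4,1)A 2/2 satisfied · (4,2)A 1/3 not · (4,3)B 2/3 satisfied · (4,4)B 2/3 satisfied
Row 5: (5,4)B 1/1 satisfied
For instance (1,1) has only 0/2 same-type neighbors, below 3/5.

No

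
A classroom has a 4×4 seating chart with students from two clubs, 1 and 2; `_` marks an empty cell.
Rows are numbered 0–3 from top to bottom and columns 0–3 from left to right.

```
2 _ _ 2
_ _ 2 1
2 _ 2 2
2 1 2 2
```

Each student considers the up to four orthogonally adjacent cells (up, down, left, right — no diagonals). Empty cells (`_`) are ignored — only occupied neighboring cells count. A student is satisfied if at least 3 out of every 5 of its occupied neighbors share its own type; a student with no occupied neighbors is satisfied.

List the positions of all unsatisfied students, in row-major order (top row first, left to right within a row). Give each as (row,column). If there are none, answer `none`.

(0,3), (1,2), (1,3), (3,0), (3,1)

(0,0)2 0/0 satisfied
(0,3)2 0/1 not
(1,2)2 1/2 not
(1,3)1 0/3 not
(2,0)2 1/1 satisfied
(2,2)2 3/3 satisfied
(2,3)2 2/3 satisfied
(3,0)2 1/2 not
(3,1)1 0/2 not
(3,2)2 2/3 satisfied
(3,3)2 2/2 satisfied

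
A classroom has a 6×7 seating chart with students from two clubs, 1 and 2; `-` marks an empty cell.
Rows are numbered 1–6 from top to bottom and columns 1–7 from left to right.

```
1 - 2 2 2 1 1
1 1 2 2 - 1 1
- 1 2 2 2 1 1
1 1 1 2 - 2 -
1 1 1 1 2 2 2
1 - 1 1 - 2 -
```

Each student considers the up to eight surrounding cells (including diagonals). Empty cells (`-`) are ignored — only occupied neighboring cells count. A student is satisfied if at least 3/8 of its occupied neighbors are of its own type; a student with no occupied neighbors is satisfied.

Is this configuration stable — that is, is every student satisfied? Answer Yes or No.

(1,1)1 2/2 satisfied
(1,3)2 3/4 satisfied
(1,4)2 4/4 satisfied
(1,5)2 2/4 satisfied
(1,6)1 3/4 satisfied
(1,7)1 3/3 satisfied
(2,1)1 3/3 satisfied
(2,2)1 3/6 satisfied
(2,3)2 5/7 satisfied
(2,4)2 7/7 satisfied
(2,6)1 5/7 satisfied
(2,7)1 5/5 satisfied
(3,2)1 5/7 satisfied
(3,3)2 4/8 satisfied
(3,4)2 5/6 satisfied
(3,5)2 4/6 satisfied
(3,6)1 3/5 satisfied
(3,7)1 3/4 satisfied
(4,1)1 4/4 satisfied
(4,2)1 6/7 satisfied
(4,3)1 5/8 satisfied
(4,4)2 4/7 satisfied
(4,6)2 4/6 satisfied
(5,1)1 4/4 satisfied
(5,2)1 7/7 satisfied
(5,3)1 6/7 satisfied
(5,4)1 4/6 satisfied
(5,5)2 4/6 satisfied
(5,6)2 4/4 satisfied
(5,7)2 3/3 satisfied
(6,1)1 2/2 satisfied
(6,3)1 4/4 satisfied
(6,4)1 3/4 satisfied
(6,6)2 3/3 satisfied
All meet the threshold, so the configuration is stable.

Yes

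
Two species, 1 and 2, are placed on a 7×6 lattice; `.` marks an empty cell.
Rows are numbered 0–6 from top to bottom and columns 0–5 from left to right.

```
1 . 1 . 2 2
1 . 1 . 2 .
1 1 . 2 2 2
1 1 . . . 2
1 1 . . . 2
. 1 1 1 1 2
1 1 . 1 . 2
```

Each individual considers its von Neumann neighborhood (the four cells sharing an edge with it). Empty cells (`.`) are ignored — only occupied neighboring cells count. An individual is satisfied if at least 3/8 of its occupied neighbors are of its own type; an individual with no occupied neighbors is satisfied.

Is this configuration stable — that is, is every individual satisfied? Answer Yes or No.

(0,0)1 1/1 ok
(0,2)1 1/1 ok
(0,4)2 2/2 ok
(0,5)2 1/1 ok
(1,0)1 2/2 ok
(1,2)1 1/1 ok
(1,4)2 2/2 ok
(2,0)1 3/3 ok
(2,1)1 2/2 ok
(2,3)2 1/1 ok
(2,4)2 3/3 ok
(2,5)2 2/2 ok
(3,0)1 3/3 ok
(3,1)1 3/3 ok
(3,5)2 2/2 ok
(4,0)1 2/2 ok
(4,1)1 3/3 ok
(4,5)2 2/2 ok
(5,1)1 3/3 ok
(5,2)1 2/2 ok
(5,3)1 3/3 ok
(5,4)1 1/2 ok
(5,5)2 2/3 ok
(6,0)1 1/1 ok
(6,1)1 2/2 ok
(6,3)1 1/1 ok
(6,5)2 1/1 ok
All meet the threshold, so the configuration is stable.

Yes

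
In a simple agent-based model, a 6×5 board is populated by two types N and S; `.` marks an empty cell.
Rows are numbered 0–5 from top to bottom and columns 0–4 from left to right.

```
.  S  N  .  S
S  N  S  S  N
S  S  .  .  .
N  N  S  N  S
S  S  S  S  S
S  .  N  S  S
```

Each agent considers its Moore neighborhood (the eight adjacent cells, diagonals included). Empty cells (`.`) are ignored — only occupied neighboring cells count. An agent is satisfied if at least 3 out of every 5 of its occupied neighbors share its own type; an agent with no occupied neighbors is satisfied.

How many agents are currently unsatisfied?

Row 0: (0,1)S 2/4 ✗ · (0,2)N 1/4 ✗ · (0,4)S 1/2 ✗
Row 1: (1,0)S 3/4 ✓ · (1,1)N 1/6 ✗ · (1,2)S 3/5 ✓ · (1,3)S 2/4 ✗ · (1,4)N 0/2 ✗
Row 2: (2,0)S 2/5 ✗ · (2,1)S 4/7 ✗
Row 3: (3,0)N 1/5 ✗ · (3,1)N 1/7 ✗ · (3,2)S 4/6 ✓ · (3,3)N 0/5 ✗ · (3,4)S 2/3 ✓
Row 4: (4,0)S 2/4 ✗ · (4,1)S 4/7 ✗ · (4,2)S 4/7 ✗ · (4,3)S 6/8 ✓ · (4,4)S 4/5 ✓
Row 5: (5,0)S 2/2 ✓ · (5,2)N 0/4 ✗ · (5,3)S 4/5 ✓ · (5,4)S 3/3 ✓
Unsatisfied: (0,1), (0,2), (0,4), (1,1), (1,3), (1,4), (2,0), (2,1), (3,0), (3,1), (3,3), (4,0), (4,1), (4,2), (5,2) — 15 in total.

15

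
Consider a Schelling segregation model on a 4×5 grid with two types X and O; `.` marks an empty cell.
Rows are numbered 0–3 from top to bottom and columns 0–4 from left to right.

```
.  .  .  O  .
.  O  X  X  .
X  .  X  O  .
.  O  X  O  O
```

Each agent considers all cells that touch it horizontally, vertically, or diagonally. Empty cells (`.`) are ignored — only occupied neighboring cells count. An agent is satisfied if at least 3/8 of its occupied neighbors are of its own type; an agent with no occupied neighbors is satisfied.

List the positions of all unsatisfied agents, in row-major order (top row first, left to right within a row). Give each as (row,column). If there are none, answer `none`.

Row 0: (0,3)O 0/2 not
Row 1: (1,1)O 0/3 not · (1,2)X 2/5 satisfied · (1,3)X 2/4 satisfied
Row 2: (2,0)X 0/2 not · (2,2)X 3/7 satisfied · (2,3)O 2/6 not
Row 3: (3,1)O 0/3 not · (3,2)X 1/4 not · (3,3)O 2/4 satisfied · (3,4)O 2/2 satisfied

(0,3), (1,1), (2,0), (2,3), (3,1), (3,2)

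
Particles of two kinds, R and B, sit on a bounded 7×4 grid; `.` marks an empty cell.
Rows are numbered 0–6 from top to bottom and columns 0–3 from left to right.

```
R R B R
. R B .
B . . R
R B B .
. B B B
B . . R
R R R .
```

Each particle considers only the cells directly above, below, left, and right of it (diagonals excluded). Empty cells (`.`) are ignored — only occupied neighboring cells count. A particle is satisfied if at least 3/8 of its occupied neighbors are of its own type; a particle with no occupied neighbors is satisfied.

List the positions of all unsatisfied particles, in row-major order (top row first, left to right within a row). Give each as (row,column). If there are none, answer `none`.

Row 0: (0,0)R 1/1 ok · (0,1)R 2/3 ok · (0,2)B 1/3 unhappy · (0,3)R 0/1 unhappy
Row 1: (1,1)R 1/2 ok · (1,2)B 1/2 ok
Row 2: (2,0)B 0/1 unhappy · (2,3)R 0/0 ok
Row 3: (3,0)R 0/2 unhappy · (3,1)B 2/3 ok · (3,2)B 2/2 ok
Row 4: (4,1)B 2/2 ok · (4,2)B 3/3 ok · (4,3)B 1/2 ok
Row 5: (5,0)B 0/1 unhappy · (5,3)R 0/1 unhappy
Row 6: (6,0)R 1/2 ok · (6,1)R 2/2 ok · (6,2)R 1/1 ok

(0,2), (0,3), (2,0), (3,0), (5,0), (5,3)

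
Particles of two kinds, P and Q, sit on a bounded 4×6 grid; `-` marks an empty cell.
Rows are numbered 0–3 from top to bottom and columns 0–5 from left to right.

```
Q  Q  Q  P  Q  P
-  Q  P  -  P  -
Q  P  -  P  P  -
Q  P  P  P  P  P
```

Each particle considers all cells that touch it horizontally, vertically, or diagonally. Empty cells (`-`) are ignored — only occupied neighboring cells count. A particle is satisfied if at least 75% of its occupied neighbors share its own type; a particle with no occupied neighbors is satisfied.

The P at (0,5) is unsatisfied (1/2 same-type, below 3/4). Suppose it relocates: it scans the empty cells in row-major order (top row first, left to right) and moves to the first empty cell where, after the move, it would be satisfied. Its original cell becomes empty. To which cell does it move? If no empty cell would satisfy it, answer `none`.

Vacating (0,5). Empty cells in order:
  (1,0): 1/5 same-type → still unsatisfied.
  (1,3): 5/7 same-type → still unsatisfied.
  (1,5): 2/3 same-type → still unsatisfied.
  (2,2): 6/7 same-type → satisfied — stop here.

(2,2)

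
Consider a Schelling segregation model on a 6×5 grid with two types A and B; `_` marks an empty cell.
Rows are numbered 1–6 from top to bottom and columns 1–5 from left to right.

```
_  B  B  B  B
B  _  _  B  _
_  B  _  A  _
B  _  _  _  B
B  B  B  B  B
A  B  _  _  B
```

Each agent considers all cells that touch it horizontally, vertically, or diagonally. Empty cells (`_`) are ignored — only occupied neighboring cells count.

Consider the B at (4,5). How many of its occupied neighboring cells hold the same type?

2

Occupied neighbors of (4,5): (3,4)=A, (5,4)=B, (5,5)=B.
Same type (B): 2 of 3.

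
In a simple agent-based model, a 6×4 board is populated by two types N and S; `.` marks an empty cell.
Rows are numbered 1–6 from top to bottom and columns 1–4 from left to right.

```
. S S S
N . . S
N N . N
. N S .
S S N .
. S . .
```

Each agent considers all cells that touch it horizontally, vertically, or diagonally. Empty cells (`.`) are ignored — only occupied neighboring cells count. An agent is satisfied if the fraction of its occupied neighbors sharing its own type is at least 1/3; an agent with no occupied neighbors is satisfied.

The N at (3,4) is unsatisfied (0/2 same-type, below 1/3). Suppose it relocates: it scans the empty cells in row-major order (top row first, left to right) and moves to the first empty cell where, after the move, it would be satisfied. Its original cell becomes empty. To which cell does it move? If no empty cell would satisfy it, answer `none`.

(1,1)

Vacating (3,4). Empty cells in order:
  (1,1): 1/2 same-type → satisfied — stop here.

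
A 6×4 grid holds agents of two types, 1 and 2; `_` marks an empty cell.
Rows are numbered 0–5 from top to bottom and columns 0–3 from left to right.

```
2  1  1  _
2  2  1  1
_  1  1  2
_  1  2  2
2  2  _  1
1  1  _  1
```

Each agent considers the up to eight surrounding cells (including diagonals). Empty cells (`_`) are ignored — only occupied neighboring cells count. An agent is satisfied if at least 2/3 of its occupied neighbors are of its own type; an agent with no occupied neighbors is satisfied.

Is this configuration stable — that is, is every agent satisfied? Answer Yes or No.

(0,0)2 2/3 satisfied
(0,1)1 2/5 not
(0,2)1 3/4 satisfied
(1,0)2 2/4 not
(1,1)2 2/7 not
(1,2)1 5/7 satisfied
(1,3)1 3/4 satisfied
(2,1)1 3/6 not
(2,2)1 4/8 not
(2,3)2 2/5 not
(3,1)1 2/5 not
(3,2)2 3/7 not
(3,3)2 2/4 not
(4,0)2 1/4 not
(4,1)2 2/5 not
(4,3)1 1/3 not
(5,0)1 1/3 not
(5,1)1 1/3 not
(5,3)1 1/1 satisfied
For instance (0,1) has only 2/5 same-type neighbors, below 2/3.

No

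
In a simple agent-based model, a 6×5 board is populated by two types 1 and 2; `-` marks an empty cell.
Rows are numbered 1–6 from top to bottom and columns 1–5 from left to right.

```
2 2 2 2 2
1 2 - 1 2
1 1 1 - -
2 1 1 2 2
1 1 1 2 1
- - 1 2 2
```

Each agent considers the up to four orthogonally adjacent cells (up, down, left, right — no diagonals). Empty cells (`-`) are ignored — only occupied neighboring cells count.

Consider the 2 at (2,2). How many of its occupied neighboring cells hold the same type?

Occupied neighbors of (2,2): (1,2)=2, (3,2)=1, (2,1)=1.
Same type (2): 1 of 3.

1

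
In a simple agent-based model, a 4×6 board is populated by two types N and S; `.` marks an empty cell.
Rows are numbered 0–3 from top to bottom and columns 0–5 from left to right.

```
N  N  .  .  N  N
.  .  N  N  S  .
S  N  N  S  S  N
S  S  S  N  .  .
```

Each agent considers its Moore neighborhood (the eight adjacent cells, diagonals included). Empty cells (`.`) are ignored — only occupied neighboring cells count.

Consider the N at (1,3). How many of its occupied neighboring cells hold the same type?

Occupied neighbors of (1,3): (0,4)=N, (1,2)=N, (1,4)=S, (2,2)=N, (2,3)=S, (2,4)=S.
Same type (N): 3 of 6.

3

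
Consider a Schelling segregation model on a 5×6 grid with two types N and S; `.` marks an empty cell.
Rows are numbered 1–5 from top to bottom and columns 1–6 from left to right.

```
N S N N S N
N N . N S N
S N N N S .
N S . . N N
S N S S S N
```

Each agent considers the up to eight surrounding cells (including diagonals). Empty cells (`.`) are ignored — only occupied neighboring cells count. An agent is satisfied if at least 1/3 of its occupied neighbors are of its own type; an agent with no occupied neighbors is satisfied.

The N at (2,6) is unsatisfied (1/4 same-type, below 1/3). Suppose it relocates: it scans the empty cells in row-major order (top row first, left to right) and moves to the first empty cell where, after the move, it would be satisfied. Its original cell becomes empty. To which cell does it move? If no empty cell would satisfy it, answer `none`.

(2,3)

Vacating (2,6). Empty cells in order:
  (2,3): 7/8 same-type → satisfied — stop here.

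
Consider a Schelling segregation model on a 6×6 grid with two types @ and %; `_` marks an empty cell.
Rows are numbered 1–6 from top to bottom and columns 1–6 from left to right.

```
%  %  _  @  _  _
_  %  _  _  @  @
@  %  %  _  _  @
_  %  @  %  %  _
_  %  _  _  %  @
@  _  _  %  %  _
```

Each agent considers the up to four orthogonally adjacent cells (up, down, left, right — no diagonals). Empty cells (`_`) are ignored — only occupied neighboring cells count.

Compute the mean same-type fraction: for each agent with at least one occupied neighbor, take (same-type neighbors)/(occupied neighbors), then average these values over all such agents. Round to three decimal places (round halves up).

(1,1)% 1/1
(1,2)% 2/2
(1,4)@ — no occupied neighbors
(2,2)% 2/2
(2,5)@ 1/1
(2,6)@ 2/2
(3,1)@ 0/1
(3,2)% 3/4
(3,3)% 1/2
(3,6)@ 1/1
(4,2)% 2/3
(4,3)@ 0/3
(4,4)% 1/2
(4,5)% 2/2
(5,2)% 1/1
(5,5)% 2/3
(5,6)@ 0/1
(6,1)@ — no occupied neighbors
(6,4)% 1/1
(6,5)% 2/2
Sum over 18 agents: 1/1 + 2/2 + 2/2 + 1/1 + 2/2 + 0/1 + 3/4 + 1/2 + 1/1 + 2/3 + 0/3 + 1/2 + 2/2 + 1/1 + 2/3 + 0/1 + 1/1 + 2/2 = 157/12; mean = 157/12 ÷ 18 = 157/216 = 0.726851… → 0.727.

0.727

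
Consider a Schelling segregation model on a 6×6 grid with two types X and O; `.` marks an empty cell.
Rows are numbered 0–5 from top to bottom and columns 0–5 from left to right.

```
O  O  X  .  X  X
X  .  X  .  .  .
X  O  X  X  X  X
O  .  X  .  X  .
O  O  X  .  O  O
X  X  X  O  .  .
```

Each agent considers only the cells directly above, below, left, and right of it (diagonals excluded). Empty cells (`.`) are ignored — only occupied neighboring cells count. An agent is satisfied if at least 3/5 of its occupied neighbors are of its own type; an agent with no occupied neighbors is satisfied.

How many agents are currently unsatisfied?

12

Row 0: (0,0)O 1/2 ✗ · (0,1)O 1/2 ✗ · (0,2)X 1/2 ✗ · (0,4)X 1/1 ✓ · (0,5)X 1/1 ✓
Row 1: (1,0)X 1/2 ✗ · (1,2)X 2/2 ✓
Row 2: (2,0)X 1/3 ✗ · (2,1)O 0/2 ✗ · (2,2)X 3/4 ✓ · (2,3)X 2/2 ✓ · (2,4)X 3/3 ✓ · (2,5)X 1/1 ✓
Row 3: (3,0)O 1/2 ✗ · (3,2)X 2/2 ✓ · (3,4)X 1/2 ✗
Row 4: (4,0)O 2/3 ✓ · (4,1)O 1/3 ✗ · (4,2)X 2/3 ✓ · (4,4)O 1/2 ✗ · (4,5)O 1/1 ✓
Row 5: (5,0)X 1/2 ✗ · (5,1)X 2/3 ✓ · (5,2)X 2/3 ✓ · (5,3)O 0/1 ✗
Unsatisfied: (0,0), (0,1), (0,2), (1,0), (2,0), (2,1), (3,0), (3,4), (4,1), (4,4), (5,0), (5,3) — 12 in total.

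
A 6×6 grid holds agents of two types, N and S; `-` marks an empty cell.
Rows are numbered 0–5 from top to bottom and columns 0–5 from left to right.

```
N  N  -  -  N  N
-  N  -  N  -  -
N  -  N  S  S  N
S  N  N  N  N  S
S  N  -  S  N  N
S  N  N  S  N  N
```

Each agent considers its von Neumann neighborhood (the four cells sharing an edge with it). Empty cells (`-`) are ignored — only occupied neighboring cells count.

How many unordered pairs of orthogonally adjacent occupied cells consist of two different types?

Scan each occupied cell's neighbors to the right and below so each pair is counted once.
Row 0: N(0,0)–N(0,1)= N(0,1)–N(1,1)= N(0,4)–N(0,5)=  → 0/3 unlike.
Row 1: N(1,3)–S(2,3)≠  → 1/1 unlike.
Row 2: N(2,0)–S(3,0)≠ N(2,2)–S(2,3)≠ N(2,2)–N(3,2)= S(2,3)–S(2,4)= S(2,3)–N(3,3)≠ S(2,4)–N(2,5)≠ S(2,4)–N(3,4)≠ N(2,5)–S(3,5)≠  → 6/8 unlike.
Row 3: S(3,0)–N(3,1)≠ S(3,0)–S(4,0)= N(3,1)–N(3,2)= N(3,1)–N(4,1)= N(3,2)–N(3,3)= N(3,3)–N(3,4)= N(3,3)–S(4,3)≠ N(3,4)–S(3,5)≠ N(3,4)–N(4,4)= S(3,5)–N(4,5)≠  → 4/10 unlike.
Row 4: S(4,0)–N(4,1)≠ S(4,0)–S(5,0)= N(4,1)–N(5,1)= S(4,3)–N(4,4)≠ S(4,3)–S(5,3)= N(4,4)–N(4,5)= N(4,4)–N(5,4)= N(4,5)–N(5,5)=  → 2/8 unlike.
Row 5: S(5,0)–N(5,1)≠ N(5,1)–N(5,2)= N(5,2)–S(5,3)≠ S(5,3)–N(5,4)≠ N(5,4)–N(5,5)=  → 3/5 unlike.
Total adjacent occupied pairs: 35; unlike-type pairs: 16.

16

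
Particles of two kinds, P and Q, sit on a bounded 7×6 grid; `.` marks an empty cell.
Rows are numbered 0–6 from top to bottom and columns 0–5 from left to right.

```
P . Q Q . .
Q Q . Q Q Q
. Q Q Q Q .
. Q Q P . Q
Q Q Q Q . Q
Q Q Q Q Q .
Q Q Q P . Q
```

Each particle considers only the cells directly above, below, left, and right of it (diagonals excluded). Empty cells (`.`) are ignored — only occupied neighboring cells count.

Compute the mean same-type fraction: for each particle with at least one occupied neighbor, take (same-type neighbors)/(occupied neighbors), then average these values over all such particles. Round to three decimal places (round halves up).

0.836

Row 0: (0,0)P 0/1 · (0,2)Q 1/1 · (0,3)Q 2/2
Row 1: (1,0)Q 1/2 · (1,1)Q 2/2 · (1,3)Q 3/3 · (1,4)Q 3/3 · (1,5)Q 1/1
Row 2: (2,1)Q 3/3 · (2,2)Q 3/3 · (2,3)Q 3/4 · (2,4)Q 2/2
Row 3: (3,1)Q 3/3 · (3,2)Q 3/4 · (3,3)P 0/3 · (3,5)Q 1/1
Row 4: (4,0)Q 2/2 · (4,1)Q 4/4 · (4,2)Q 4/4 · (4,3)Q 2/3 · (4,5)Q 1/1
Row 5: (5,0)Q 3/3 · (5,1)Q 4/4 · (5,2)Q 4/4 · (5,3)Q 3/4 · (5,4)Q 1/1
Row 6: (6,0)Q 2/2 · (6,1)Q 3/3 · (6,2)Q 2/3 · (6,3)P 0/2 · (6,5)Q — no occupied neighbors
Sum over 30 particles: 0/1 + 1/1 + 2/2 + 1/2 + 2/2 + 3/3 + 3/3 + 1/1 + 3/3 + 3/3 + 3/4 + 2/2 + 3/3 + 3/4 + 0/3 + 1/1 + 2/2 + 4/4 + 4/4 + 2/3 + 1/1 + 3/3 + 4/4 + 4/4 + 3/4 + 1/1 + 2/2 + 3/3 + 2/3 + 0/2 = 301/12; mean = 301/12 ÷ 30 = 301/360 = 0.836111… → 0.836.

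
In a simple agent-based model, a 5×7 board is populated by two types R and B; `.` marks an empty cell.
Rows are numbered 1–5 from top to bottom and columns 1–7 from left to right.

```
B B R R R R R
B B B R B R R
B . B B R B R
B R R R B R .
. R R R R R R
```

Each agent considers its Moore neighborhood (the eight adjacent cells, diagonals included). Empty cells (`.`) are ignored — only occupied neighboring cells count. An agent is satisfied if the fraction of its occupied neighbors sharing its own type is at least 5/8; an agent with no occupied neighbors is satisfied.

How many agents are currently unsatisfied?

12

Row 1: (1,1)B 3/3 ✓ · (1,2)B 4/5 ✓ · (1,3)R 2/5 ✗ · (1,4)R 3/5 ✗ · (1,5)R 4/5 ✓ · (1,6)R 4/5 ✓ · (1,7)R 3/3 ✓
Row 2: (2,1)B 4/4 ✓ · (2,2)B 6/7 ✓ · (2,3)B 4/7 ✗ · (2,4)R 4/8 ✗ · (2,5)B 2/8 ✗ · (2,6)R 6/8 ✓ · (2,7)R 4/5 ✓
Row 3: (3,1)B 3/4 ✓ · (3,3)B 3/7 ✗ · (3,4)B 4/8 ✗ · (3,5)R 4/8 ✗ · (3,6)B 2/7 ✗ · (3,7)R 3/4 ✓
Row 4: (4,1)B 1/3 ✗ · (4,2)R 3/6 ✗ · (4,3)R 5/7 ✓ · (4,4)R 5/8 ✓ · (4,5)B 2/8 ✗ · (4,6)R 5/7 ✓
Row 5: (5,2)R 3/4 ✓ · (5,3)R 5/5 ✓ · (5,4)R 4/5 ✓ · (5,5)R 4/5 ✓ · (5,6)R 3/4 ✓ · (5,7)R 2/2 ✓
Unsatisfied: (1,3), (1,4), (2,3), (2,4), (2,5), (3,3), (3,4), (3,5), (3,6), (4,1), (4,2), (4,5) — 12 in total.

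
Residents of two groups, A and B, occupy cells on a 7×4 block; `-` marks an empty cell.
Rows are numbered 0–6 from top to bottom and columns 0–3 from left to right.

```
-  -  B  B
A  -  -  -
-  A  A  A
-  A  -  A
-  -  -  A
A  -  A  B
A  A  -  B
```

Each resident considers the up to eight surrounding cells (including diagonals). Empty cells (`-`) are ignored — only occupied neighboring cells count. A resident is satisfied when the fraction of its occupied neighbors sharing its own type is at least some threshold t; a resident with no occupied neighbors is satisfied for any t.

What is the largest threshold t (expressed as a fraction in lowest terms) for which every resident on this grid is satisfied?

1/3

(0,2)B 1/1
(0,3)B 1/1
(1,0)A 1/1
(2,1)A 3/3
(2,2)A 4/4
(2,3)A 2/2
(3,1)A 2/2
(3,3)A 3/3
(4,3)A 2/3
(5,0)A 2/2
(5,2)A 2/4
(5,3)B 1/3
(6,0)A 2/2
(6,1)A 3/3
(6,3)B 1/2
The smallest same-type fraction is 1/3 at (5,3), which reduces to 1/3. Any threshold above that leaves this resident unsatisfied.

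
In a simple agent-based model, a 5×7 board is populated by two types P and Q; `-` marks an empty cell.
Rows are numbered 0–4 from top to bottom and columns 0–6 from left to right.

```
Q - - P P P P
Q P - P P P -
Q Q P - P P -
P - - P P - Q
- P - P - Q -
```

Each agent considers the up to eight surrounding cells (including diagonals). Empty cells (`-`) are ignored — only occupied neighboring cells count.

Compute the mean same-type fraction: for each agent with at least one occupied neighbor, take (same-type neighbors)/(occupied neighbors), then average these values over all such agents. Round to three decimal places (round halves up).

0.774

Row 0: (0,0)Q 1/2 · (0,3)P 3/3 · (0,4)P 5/5 · (0,5)P 4/4 · (0,6)P 2/2
Row 1: (1,0)Q 3/4 · (1,1)P 1/5 · (1,3)P 5/5 · (1,4)P 7/7 · (1,5)P 6/6
Row 2: (2,0)Q 2/4 · (2,1)Q 2/5 · (2,2)P 3/4 · (2,4)P 6/6 · (2,5)P 4/5
Row 3: (3,0)P 1/3 · (3,3)P 4/4 · (3,4)P 4/5 · (3,6)Q 1/2
Row 4: (4,1)P 1/1 · (4,3)P 2/2 · (4,5)Q 1/2
Sum over 22 agents: 1/2 + 3/3 + 5/5 + 4/4 + 2/2 + 3/4 + 1/5 + 5/5 + 7/7 + 6/6 + 2/4 + 2/5 + 3/4 + 6/6 + 4/5 + 1/3 + 4/4 + 4/5 + 1/2 + 1/1 + 2/2 + 1/2 = 511/30; mean = 511/30 ÷ 22 = 511/660 = 0.774242… → 0.774.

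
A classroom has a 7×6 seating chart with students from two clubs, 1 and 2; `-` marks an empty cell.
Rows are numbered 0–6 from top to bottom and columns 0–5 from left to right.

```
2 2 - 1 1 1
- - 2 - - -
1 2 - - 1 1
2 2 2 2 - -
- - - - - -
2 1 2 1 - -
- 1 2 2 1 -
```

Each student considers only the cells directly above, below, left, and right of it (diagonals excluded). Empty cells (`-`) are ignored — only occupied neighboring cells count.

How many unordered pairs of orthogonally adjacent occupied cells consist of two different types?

8

Scan each occupied cell's neighbors to the right and below so each pair is counted once.
From row 0: 0 unlike of 3 pairs (running 0/3).
From row 2: 2 unlike of 4 pairs (running 2/7).
From row 3: 0 unlike of 3 pairs (running 2/10).
From row 5: 4 unlike of 6 pairs (running 6/16).
From row 6: 2 unlike of 3 pairs (running 8/19).
Total adjacent occupied pairs: 19; unlike-type pairs: 8.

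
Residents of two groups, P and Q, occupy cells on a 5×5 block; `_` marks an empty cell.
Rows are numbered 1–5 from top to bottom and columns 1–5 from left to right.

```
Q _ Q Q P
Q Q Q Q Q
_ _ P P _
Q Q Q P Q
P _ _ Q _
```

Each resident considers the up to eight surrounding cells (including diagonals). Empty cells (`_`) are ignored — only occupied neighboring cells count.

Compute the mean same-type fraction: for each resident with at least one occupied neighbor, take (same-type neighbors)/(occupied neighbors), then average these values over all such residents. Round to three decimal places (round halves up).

(1,1)Q 2/2
(1,3)Q 4/4
(1,4)Q 4/5
(1,5)P 0/3
(2,1)Q 2/2
(2,2)Q 4/5
(2,3)Q 4/6
(2,4)Q 4/7
(2,5)Q 2/4
(3,3)P 2/7
(3,4)P 2/7
(4,1)Q 1/2
(4,2)Q 2/4
(4,3)Q 2/5
(4,4)P 2/5
(4,5)Q 1/3
(5,1)P 0/2
(5,4)Q 2/3
Sum over 18 residents: 2/2 + 4/4 + 4/5 + 0/3 + 2/2 + 4/5 + 4/6 + 4/7 + 2/4 + 2/7 + 2/7 + 1/2 + 2/4 + 2/5 + 2/5 + 1/3 + 0/2 + 2/3 = 2039/210; mean = 2039/210 ÷ 18 = 2039/3780 = 0.539417… → 0.539.

0.539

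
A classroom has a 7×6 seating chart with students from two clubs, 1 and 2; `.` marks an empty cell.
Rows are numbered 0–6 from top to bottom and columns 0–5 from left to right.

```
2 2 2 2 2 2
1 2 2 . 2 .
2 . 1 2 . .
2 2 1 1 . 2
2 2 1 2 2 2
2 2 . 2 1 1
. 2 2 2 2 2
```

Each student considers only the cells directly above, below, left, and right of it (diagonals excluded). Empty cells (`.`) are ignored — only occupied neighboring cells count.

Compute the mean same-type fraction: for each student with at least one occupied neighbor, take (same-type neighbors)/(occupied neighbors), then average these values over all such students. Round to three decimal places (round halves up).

Row 0: (0,0)2 1/2 · (0,1)2 3/3 · (0,2)2 3/3 · (0,3)2 2/2 · (0,4)2 3/3 · (0,5)2 1/1
Row 1: (1,0)1 0/3 · (1,1)2 2/3 · (1,2)2 2/3 · (1,4)2 1/1
Row 2: (2,0)2 1/2 · (2,2)1 1/3 · (2,3)2 0/2
Row 3: (3,0)2 3/3 · (3,1)2 2/3 · (3,2)1 3/4 · (3,3)1 1/3 · (3,5)2 1/1
Row 4: (4,0)2 3/3 · (4,1)2 3/4 · (4,2)1 1/3 · (4,3)2 2/4 · (4,4)2 2/3 · (4,5)2 2/3
Row 5: (5,0)2 2/2 · (5,1)2 3/3 · (5,3)2 2/3 · (5,4)1 1/4 · (5,5)1 1/3
Row 6: (6,1)2 2/2 · (6,2)2 2/2 · (6,3)2 3/3 · (6,4)2 2/3 · (6,5)2 1/2
Sum over 34 students: 1/2 + 3/3 + 3/3 + 2/2 + 3/3 + 1/1 + 0/3 + 2/3 + 2/3 + 1/1 + 1/2 + 1/3 + 0/2 + 3/3 + 2/3 + 3/4 + 1/3 + 1/1 + 3/3 + 3/4 + 1/3 + 2/4 + 2/3 + 2/3 + 2/2 + 3/3 + 2/3 + 1/4 + 1/3 + 2/2 + 2/2 + 3/3 + 2/3 + 1/2 = 95/4; mean = 95/4 ÷ 34 = 95/136 = 0.698529… → 0.699.

0.699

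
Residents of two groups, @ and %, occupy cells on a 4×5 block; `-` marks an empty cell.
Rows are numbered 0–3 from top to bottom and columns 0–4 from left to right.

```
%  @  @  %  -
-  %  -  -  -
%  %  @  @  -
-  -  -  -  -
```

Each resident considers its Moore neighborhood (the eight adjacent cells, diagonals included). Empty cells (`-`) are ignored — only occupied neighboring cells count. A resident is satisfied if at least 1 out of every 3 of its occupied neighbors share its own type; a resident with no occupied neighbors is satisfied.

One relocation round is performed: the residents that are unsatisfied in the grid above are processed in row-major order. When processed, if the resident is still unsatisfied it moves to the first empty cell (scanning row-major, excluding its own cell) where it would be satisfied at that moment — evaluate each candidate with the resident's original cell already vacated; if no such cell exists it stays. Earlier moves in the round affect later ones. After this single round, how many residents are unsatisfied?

0

Initially unsatisfied (in order): (0,3).
  (0,3) → (0,4).
Resulting grid:
% @ @ - %
- % - - -
% % @ @ -
- - - - -
All satisfied now.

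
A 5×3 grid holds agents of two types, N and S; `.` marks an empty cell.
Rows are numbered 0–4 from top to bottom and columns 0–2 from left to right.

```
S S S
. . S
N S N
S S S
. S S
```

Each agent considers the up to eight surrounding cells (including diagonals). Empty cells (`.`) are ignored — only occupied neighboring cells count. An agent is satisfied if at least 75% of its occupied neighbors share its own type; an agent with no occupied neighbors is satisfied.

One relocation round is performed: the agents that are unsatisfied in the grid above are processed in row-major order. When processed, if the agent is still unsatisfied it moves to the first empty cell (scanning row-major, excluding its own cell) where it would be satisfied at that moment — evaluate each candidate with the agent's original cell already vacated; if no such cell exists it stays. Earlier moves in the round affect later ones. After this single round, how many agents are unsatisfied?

Initially unsatisfied (in order): (2,0), (2,1), (2,2), (3,1).
  (2,0): no empty cell satisfies it; stays.
  (2,1) → (4,0).
  (2,2): no empty cell satisfies it; stays.
  (3,1): no empty cell satisfies it; stays.
Resulting grid:
S S S
. . S
N . N
S S S
S S S
Unsatisfied now: (1,2), (2,0), (2,2), (3,1).

4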